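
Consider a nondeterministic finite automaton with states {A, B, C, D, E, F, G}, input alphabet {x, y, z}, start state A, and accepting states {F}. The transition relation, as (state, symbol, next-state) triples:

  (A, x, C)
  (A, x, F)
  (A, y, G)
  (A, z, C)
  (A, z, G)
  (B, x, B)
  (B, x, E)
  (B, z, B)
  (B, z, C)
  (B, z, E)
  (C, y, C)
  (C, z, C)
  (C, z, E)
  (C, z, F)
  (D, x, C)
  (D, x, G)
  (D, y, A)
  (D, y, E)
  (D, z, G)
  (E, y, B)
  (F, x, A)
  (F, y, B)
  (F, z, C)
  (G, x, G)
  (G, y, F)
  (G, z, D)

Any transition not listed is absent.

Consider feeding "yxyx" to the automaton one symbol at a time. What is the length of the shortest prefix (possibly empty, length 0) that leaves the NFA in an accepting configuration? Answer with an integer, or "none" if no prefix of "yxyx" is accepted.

3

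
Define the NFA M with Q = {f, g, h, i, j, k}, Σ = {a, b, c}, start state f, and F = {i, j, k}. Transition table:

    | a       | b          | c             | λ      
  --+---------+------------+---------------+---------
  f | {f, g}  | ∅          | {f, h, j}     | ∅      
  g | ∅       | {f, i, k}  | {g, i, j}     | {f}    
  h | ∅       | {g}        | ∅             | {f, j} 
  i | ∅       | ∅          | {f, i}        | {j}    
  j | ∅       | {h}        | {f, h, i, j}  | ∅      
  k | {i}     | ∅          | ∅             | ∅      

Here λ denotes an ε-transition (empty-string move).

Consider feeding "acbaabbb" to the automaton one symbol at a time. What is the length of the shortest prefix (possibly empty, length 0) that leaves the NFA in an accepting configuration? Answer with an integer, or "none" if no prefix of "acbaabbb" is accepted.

Start in {f}.
Read 'a': f→{f, g}; now {f, g}.
Read 'c': f→{f, h, j}, g→{g, i, j}; now {f, g, h, i, j}.
None of the earlier sets intersect F, but {f, g, h, i, j} does.

2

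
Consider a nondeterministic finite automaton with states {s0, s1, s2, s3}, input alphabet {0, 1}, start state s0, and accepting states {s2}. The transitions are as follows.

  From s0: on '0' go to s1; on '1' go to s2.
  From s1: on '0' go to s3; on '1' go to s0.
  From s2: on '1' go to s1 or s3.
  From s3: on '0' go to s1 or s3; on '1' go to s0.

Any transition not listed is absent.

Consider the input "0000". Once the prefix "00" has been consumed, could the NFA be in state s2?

No

Start in {s0}.
Read '0': s0→{s1}; now {s1}.
Read '0': s1→{s3}; now {s3}.
State s2 is not in {s3}.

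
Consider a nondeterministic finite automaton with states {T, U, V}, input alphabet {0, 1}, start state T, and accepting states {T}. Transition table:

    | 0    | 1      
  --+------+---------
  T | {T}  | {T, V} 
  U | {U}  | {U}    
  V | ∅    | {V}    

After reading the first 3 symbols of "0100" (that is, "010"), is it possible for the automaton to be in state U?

Start in {T}.
Read '0': {T} → {T}.
Read '1': {T} → {T, V}.
Read '0': {T, V} → {T}.
State U is not in {T}.

No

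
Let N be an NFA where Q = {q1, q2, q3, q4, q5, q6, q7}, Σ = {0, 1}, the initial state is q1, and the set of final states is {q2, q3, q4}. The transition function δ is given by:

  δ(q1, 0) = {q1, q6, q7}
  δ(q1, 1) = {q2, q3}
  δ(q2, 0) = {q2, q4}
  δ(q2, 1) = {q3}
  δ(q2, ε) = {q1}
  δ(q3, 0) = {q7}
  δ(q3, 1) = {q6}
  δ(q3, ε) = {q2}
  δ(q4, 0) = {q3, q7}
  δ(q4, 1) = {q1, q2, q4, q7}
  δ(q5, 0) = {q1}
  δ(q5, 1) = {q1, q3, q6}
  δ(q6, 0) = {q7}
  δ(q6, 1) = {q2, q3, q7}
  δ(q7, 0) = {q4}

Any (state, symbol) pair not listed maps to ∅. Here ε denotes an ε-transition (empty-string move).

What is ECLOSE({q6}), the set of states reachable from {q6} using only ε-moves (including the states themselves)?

{q6}

Begin with {q6}.
No ε-moves leave this set, so the closure equals the set itself.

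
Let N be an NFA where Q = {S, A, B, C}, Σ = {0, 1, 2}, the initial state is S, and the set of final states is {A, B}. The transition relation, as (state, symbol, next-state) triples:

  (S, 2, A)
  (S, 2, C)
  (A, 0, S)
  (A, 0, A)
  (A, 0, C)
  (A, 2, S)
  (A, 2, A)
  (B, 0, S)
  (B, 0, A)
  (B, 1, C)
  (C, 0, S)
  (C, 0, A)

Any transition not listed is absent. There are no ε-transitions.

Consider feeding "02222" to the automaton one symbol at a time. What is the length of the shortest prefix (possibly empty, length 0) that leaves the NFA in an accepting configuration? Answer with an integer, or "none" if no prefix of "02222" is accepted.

none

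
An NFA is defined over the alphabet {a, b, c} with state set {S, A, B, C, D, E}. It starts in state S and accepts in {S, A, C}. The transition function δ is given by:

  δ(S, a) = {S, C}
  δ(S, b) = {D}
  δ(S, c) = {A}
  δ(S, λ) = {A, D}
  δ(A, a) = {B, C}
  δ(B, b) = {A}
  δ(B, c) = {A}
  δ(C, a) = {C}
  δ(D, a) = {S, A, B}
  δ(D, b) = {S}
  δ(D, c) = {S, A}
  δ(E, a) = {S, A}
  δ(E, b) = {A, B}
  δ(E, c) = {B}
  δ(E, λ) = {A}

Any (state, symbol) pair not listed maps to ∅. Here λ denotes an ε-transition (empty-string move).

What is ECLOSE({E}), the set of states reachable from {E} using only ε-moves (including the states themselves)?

{A, E}

Begin with {E}.
ε-move E → A; add A.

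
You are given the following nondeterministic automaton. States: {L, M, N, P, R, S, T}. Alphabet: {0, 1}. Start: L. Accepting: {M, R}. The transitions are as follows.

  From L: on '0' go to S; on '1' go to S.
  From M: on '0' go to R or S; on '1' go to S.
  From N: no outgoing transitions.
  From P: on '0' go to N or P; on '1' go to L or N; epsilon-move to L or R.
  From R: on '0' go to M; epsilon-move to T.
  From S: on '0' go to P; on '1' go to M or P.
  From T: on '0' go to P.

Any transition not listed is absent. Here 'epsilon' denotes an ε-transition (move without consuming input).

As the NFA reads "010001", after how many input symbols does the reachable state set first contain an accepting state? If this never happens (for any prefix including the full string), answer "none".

Start in {L}.
Read '0': L→{S}; now {S}.
Read '1': S→{M, P}; union {M, P}; ε-closure = {L, M, P, R, T}.
None of the earlier sets intersect F, but {L, M, P, R, T} does.

2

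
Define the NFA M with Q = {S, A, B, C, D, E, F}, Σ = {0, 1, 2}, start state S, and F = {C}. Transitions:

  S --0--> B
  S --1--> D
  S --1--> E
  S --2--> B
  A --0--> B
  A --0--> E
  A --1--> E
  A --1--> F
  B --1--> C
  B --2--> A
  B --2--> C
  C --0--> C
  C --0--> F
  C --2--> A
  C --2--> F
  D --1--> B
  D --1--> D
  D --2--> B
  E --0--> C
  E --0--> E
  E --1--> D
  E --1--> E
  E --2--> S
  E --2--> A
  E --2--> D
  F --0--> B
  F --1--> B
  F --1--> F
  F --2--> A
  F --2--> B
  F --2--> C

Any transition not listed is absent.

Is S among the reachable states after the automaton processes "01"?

No

Start in {S}.
Read '0': {S} → {B}.
Read '1': {B} → {C}.
State S is not in {C}.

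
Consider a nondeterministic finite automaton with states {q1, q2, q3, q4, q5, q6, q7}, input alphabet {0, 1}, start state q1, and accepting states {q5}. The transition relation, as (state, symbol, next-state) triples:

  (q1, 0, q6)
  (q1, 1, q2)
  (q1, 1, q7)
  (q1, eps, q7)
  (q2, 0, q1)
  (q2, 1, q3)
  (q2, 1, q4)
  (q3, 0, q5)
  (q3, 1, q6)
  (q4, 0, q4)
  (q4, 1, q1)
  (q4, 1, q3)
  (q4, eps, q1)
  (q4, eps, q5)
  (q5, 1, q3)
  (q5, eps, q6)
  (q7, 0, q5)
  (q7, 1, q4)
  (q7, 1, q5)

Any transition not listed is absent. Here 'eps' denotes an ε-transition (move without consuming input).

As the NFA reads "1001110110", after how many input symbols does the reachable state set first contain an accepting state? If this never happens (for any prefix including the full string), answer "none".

Start: ε-closure({q1}) = {q1, q7}.
Read '1': {q1, q7} → {q1, q2, q4, q5, q6, q7}.
None of the earlier sets intersect F, but {q1, q2, q4, q5, q6, q7} does.

1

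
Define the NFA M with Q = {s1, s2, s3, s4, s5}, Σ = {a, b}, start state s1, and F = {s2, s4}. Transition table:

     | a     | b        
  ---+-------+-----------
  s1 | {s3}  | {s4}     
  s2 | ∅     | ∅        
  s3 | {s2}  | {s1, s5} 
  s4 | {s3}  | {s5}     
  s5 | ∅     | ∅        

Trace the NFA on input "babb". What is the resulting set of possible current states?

Start in {s1}.
Read 'b': s1→{s4}; now {s4}.
Read 'a': s4→{s3}; now {s3}.
Read 'b': s3→{s1, s5}; now {s1, s5}.
Read 'b': s1→{s4}, s5→∅; now {s4}.

{s4}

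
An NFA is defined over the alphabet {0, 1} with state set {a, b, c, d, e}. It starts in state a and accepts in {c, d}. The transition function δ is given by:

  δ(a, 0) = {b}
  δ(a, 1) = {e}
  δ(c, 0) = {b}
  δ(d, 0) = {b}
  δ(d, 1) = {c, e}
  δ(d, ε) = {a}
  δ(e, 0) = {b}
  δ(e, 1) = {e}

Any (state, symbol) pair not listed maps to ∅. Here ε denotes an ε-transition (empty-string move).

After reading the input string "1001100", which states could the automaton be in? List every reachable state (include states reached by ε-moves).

∅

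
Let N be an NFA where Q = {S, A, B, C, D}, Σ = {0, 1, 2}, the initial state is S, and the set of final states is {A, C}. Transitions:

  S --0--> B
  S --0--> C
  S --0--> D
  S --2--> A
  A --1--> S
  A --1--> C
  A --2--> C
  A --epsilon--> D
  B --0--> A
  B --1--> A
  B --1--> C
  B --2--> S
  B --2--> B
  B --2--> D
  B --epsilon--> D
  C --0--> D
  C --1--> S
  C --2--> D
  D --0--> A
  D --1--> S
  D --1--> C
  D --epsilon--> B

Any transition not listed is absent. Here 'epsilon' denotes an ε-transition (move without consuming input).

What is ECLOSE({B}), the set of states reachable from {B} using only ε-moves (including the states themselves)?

{B, D}

Begin with {B}.
ε-move B → D; add D.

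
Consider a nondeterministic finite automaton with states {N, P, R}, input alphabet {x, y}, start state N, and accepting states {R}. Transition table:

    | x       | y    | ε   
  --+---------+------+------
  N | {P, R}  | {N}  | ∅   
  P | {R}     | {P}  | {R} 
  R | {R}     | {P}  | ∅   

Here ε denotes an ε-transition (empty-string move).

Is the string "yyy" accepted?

Start in {N}.
Read 'y': N→{N}; now {N}.
Read 'y': N→{N}; now {N}.
Read 'y': N→{N}; now {N}.
The final set {N} contains no accepting state.

No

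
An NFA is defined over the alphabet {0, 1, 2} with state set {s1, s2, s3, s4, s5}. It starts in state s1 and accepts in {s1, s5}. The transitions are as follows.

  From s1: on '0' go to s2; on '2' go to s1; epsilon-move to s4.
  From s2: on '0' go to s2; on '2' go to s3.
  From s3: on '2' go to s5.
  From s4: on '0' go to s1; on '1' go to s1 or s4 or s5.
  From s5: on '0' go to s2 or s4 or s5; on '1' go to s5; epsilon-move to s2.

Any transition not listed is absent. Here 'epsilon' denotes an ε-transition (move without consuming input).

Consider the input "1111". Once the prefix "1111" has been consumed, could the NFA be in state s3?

No

Start: ε-closure({s1}) = {s1, s4}.
Read '1': s1→∅, s4→{s1, s4, s5}; union {s1, s4, s5}; ε-closure = {s1, s2, s4, s5}.
Read '1': s1→∅, s2→∅, s4→{s1, s4, s5}, s5→{s5}; union {s1, s4, s5}; ε-closure = {s1, s2, s4, s5}.
Read '1': s1→∅, s2→∅, s4→{s1, s4, s5}, s5→{s5}; union {s1, s4, s5}; ε-closure = {s1, s2, s4, s5}.
Read '1': s1→∅, s2→∅, s4→{s1, s4, s5}, s5→{s5}; union {s1, s4, s5}; ε-closure = {s1, s2, s4, s5}.
State s3 is not in {s1, s2, s4, s5}.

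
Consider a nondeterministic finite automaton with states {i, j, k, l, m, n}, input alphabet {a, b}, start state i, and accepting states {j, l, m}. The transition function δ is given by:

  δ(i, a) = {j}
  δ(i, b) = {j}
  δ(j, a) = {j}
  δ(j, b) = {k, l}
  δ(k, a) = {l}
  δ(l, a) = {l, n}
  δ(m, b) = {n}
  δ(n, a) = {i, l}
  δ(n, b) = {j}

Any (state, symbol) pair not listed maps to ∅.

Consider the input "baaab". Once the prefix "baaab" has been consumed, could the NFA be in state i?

No

Start in {i}.
Read 'b': {i} → {j}.
Read 'a': {j} → {j}.
Read 'a': {j} → {j}.
Read 'a': {j} → {j}.
Read 'b': {j} → {k, l}.
State i is not in {k, l}.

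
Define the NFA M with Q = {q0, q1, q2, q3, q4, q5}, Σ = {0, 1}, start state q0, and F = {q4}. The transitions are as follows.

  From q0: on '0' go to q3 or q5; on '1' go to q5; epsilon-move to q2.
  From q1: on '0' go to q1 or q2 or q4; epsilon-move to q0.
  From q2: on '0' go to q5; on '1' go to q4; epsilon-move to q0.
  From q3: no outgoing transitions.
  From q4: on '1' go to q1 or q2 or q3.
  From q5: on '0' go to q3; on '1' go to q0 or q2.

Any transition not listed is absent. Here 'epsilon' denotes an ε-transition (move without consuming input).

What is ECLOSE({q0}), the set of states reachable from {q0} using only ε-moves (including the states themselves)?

{q0, q2}

Begin with {q0}.
ε-move q0 → q2; add q2.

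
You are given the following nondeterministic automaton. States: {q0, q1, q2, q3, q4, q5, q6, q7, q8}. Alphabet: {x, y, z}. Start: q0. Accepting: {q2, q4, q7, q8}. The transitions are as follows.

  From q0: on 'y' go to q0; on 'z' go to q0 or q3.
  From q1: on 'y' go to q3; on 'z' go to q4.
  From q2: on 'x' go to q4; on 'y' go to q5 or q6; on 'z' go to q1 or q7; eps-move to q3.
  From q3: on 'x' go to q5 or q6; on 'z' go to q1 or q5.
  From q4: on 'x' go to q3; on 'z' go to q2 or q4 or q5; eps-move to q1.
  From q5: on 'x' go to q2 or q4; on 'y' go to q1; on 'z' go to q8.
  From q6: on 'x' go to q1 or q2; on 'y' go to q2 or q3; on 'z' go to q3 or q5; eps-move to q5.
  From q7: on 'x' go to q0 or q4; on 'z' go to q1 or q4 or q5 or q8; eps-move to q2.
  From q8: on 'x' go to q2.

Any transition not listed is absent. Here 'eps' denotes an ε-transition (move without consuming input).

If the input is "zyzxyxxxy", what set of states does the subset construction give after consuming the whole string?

Start in {q0}.
Read 'z': q0→{q0, q3}; now {q0, q3}.
Read 'y': q0→{q0}, q3→∅; now {q0}.
Read 'z': q0→{q0, q3}; now {q0, q3}.
Read 'x': q0→∅, q3→{q5, q6}; now {q5, q6}.
Read 'y': q5→{q1}, q6→{q2, q3}; now {q1, q2, q3}.
Read 'x': q1→∅, q2→{q4}, q3→{q5, q6}; union {q4, q5, q6}; ε-closure = {q1, q4, q5, q6}.
Read 'x': q1→∅, q4→{q3}, q5→{q2, q4}, q6→{q1, q2}; now {q1, q2, q3, q4}.
Read 'x': q1→∅, q2→{q4}, q3→{q5, q6}, q4→{q3}; union {q3, q4, q5, q6}; ε-closure = {q1, q3, q4, q5, q6}.
Read 'y': q1→{q3}, q3→∅, q4→∅, q5→{q1}, q6→{q2, q3}; now {q1, q2, q3}.

{q1, q2, q3}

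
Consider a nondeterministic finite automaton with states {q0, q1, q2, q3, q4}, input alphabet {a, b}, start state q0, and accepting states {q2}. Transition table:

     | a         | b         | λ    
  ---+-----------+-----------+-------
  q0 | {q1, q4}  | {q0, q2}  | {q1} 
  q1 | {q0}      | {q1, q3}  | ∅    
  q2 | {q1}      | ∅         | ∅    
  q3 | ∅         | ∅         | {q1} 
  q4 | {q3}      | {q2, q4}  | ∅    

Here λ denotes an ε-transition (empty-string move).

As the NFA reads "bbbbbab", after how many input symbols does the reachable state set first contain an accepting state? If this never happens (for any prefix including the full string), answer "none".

1

Start: ε-closure({q0}) = {q0, q1}.
Read 'b': q0→{q0, q2}, q1→{q1, q3}; now {q0, q1, q2, q3}.
None of the earlier sets intersect F, but {q0, q1, q2, q3} does.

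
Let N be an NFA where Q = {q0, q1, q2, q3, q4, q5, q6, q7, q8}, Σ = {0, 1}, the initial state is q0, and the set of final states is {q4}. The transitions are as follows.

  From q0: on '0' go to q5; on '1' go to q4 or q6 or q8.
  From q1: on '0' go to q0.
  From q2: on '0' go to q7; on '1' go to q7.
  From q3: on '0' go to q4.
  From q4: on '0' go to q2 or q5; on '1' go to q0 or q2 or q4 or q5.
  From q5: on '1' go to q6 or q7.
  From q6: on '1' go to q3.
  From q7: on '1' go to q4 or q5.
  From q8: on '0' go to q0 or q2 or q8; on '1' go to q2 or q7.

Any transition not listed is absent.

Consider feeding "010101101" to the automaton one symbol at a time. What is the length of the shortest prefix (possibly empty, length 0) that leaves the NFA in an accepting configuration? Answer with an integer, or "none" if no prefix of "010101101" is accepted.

none

Start in {q0}.
Read '0': {q0} → {q5}.
Read '1': {q5} → {q6, q7}.
Read '0': {q6, q7} → ∅.
The set is empty and remains empty for the remaining 6 symbols.
No reachable set along the way intersects F.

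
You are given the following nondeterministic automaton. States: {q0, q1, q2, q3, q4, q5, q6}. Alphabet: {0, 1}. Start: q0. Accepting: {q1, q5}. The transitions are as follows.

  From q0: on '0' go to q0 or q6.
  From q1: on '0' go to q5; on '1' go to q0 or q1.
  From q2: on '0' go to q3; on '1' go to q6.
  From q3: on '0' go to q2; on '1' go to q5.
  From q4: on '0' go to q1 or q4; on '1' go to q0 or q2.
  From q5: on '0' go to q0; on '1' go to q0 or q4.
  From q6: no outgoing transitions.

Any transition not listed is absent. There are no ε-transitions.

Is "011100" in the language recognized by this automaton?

No

Start in {q0}.
Read '0': {q0} → {q0, q6}.
Read '1': {q0, q6} → ∅.
The set is empty and remains empty for the remaining 4 symbols.
The final set ∅ contains no accepting state.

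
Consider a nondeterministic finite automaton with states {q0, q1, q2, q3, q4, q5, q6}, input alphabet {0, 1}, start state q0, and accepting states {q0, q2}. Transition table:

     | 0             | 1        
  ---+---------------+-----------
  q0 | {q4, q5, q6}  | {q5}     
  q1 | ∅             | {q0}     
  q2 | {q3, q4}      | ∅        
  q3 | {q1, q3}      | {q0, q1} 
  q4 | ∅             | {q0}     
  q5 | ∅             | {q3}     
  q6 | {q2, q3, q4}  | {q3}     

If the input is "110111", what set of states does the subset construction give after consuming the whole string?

Start in {q0}.
Read '1': {q0} → {q5}.
Read '1': {q5} → {q3}.
Read '0': {q3} → {q1, q3}.
Read '1': {q1, q3} → {q0, q1}.
Read '1': {q0, q1} → {q0, q5}.
Read '1': {q0, q5} → {q3, q5}.

{q3, q5}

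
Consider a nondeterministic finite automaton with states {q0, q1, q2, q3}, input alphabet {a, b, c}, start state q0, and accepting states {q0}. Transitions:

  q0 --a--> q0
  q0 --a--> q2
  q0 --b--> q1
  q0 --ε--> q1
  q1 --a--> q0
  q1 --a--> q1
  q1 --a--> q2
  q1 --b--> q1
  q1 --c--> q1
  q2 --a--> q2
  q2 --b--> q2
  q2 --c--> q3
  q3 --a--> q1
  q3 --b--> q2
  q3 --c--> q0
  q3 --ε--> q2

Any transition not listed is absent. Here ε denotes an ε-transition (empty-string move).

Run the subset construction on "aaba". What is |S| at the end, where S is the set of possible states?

3

Start: ε-closure({q0}) = {q0, q1}.
Read 'a': {q0, q1} → {q0, q1, q2}.
Read 'a': {q0, q1, q2} → {q0, q1, q2}.
Read 'b': {q0, q1, q2} → {q1, q2}.
Read 'a': {q1, q2} → {q0, q1, q2}.
That set has 3 states.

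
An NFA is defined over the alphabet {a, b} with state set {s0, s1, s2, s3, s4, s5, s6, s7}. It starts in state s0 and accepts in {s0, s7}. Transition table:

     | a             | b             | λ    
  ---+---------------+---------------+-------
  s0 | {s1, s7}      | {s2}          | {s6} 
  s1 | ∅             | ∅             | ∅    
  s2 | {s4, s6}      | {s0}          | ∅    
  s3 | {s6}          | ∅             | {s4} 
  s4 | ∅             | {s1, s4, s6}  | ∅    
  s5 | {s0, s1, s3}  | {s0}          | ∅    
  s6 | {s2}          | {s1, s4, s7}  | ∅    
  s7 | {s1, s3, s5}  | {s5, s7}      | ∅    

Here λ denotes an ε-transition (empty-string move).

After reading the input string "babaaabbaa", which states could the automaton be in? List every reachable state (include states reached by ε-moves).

{s0, s1, s2, s3, s4, s5, s6, s7}

Start: ε-closure({s0}) = {s0, s6}.
Read 'b': s0→{s2}, s6→{s1, s4, s7}; now {s1, s2, s4, s7}.
Read 'a': s1→∅, s2→{s4, s6}, s4→∅, s7→{s1, s3, s5}; now {s1, s3, s4, s5, s6}.
Read 'b': s1→∅, s3→∅, s4→{s1, s4, s6}, s5→{s0}, s6→{s1, s4, s7}; now {s0, s1, s4, s6, s7}.
Read 'a': s0→{s1, s7}, s1→∅, s4→∅, s6→{s2}, s7→{s1, s3, s5}; union {s1, s2, s3, s5, s7}; ε-closure = {s1, s2, s3, s4, s5, s7}.
Read 'a': s1→∅, s2→{s4, s6}, s3→{s6}, s4→∅, s5→{s0, s1, s3}, s7→{s1, s3, s5}; now {s0, s1, s3, s4, s5, s6}.
Read 'a': s0→{s1, s7}, s1→∅, s3→{s6}, s4→∅, s5→{s0, s1, s3}, s6→{s2}; union {s0, s1, s2, s3, s6, s7}; ε-closure = {s0, s1, s2, s3, s4, s6, s7}.
Read 'b': s0→{s2}, s1→∅, s2→{s0}, s3→∅, s4→{s1, s4, s6}, s6→{s1, s4, s7}, s7→{s5, s7}; now {s0, s1, s2, s4, s5, s6, s7}.
Read 'b': s0→{s2}, s1→∅, s2→{s0}, s4→{s1, s4, s6}, s5→{s0}, s6→{s1, s4, s7}, s7→{s5, s7}; now {s0, s1, s2, s4, s5, s6, s7}.
Read 'a': s0→{s1, s7}, s1→∅, s2→{s4, s6}, s4→∅, s5→{s0, s1, s3}, s6→{s2}, s7→{s1, s3, s5}; now {s0, s1, s2, s3, s4, s5, s6, s7}.
Read 'a': s0→{s1, s7}, s1→∅, s2→{s4, s6}, s3→{s6}, s4→∅, s5→{s0, s1, s3}, s6→{s2}, s7→{s1, s3, s5}; now {s0, s1, s2, s3, s4, s5, s6, s7}.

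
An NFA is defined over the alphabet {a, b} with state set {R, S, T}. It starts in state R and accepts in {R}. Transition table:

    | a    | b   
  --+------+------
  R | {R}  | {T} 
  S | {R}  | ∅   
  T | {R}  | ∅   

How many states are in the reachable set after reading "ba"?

Start in {R}.
Read 'b': {R} → {T}.
Read 'a': {T} → {R}.
That set has 1 state.

1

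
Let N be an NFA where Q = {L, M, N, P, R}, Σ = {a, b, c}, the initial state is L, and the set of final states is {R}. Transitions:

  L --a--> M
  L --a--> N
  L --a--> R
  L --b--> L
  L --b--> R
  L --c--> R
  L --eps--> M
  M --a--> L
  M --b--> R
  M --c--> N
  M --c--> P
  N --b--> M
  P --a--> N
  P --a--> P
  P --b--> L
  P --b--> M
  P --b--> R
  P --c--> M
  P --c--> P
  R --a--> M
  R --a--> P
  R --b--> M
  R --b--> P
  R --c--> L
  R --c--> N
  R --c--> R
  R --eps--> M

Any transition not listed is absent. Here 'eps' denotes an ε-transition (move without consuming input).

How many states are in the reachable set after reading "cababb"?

4

Start: ε-closure({L}) = {L, M}.
Read 'c': L→{R}, M→{N, P}; union {N, P, R}; ε-closure = {M, N, P, R}.
Read 'a': M→{L}, N→∅, P→{N, P}, R→{M, P}; now {L, M, N, P}.
Read 'b': L→{L, R}, M→{R}, N→{M}, P→{L, M, R}; now {L, M, R}.
Read 'a': L→{M, N, R}, M→{L}, R→{M, P}; now {L, M, N, P, R}.
Read 'b': L→{L, R}, M→{R}, N→{M}, P→{L, M, R}, R→{M, P}; now {L, M, P, R}.
Read 'b': L→{L, R}, M→{R}, P→{L, M, R}, R→{M, P}; now {L, M, P, R}.
That set has 4 states.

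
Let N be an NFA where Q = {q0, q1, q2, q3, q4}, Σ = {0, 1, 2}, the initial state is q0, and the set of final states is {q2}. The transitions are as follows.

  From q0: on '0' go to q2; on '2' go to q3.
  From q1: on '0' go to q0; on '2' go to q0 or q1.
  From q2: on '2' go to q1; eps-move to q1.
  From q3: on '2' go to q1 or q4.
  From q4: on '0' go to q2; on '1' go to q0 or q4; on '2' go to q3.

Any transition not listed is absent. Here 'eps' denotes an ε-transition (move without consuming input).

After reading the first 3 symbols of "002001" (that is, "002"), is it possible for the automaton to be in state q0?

No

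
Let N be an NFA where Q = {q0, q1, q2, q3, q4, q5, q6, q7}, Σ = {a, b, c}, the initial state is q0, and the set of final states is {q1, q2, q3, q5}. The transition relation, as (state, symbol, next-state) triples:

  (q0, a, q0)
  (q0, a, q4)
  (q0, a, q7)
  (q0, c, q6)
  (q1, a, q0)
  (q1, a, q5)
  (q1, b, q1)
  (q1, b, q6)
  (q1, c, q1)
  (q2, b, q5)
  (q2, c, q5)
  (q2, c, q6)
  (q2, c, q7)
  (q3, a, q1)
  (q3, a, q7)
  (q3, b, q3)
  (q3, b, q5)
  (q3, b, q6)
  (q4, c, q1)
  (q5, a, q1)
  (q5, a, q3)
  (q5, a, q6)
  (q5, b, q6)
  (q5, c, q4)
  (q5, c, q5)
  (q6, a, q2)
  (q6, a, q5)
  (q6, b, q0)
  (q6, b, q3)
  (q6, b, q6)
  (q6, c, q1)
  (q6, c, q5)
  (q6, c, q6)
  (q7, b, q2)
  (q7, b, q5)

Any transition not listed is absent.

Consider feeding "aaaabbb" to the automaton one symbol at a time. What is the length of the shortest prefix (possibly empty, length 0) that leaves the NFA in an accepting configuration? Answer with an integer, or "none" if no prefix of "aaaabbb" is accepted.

Start in {q0}.
Read 'a': {q0} → {q0, q4, q7}.
Read 'a': {q0, q4, q7} → {q0, q4, q7}.
Read 'a': {q0, q4, q7} → {q0, q4, q7}.
Read 'a': {q0, q4, q7} → {q0, q4, q7}.
Read 'b': {q0, q4, q7} → {q2, q5}.
None of the earlier sets intersect F, but {q2, q5} does.

5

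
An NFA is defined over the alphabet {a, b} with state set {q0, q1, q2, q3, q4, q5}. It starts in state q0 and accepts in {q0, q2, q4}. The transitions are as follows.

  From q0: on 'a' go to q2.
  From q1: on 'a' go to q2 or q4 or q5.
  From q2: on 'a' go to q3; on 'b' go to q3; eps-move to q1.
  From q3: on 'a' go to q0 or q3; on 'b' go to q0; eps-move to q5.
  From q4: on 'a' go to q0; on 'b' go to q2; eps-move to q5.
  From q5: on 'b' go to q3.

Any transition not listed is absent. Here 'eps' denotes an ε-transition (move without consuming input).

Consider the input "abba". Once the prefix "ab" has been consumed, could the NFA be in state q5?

Start in {q0}.
Read 'a': {q0} → {q1, q2}.
Read 'b': {q1, q2} → {q3, q5}.
State q5 is in {q3, q5}.

Yes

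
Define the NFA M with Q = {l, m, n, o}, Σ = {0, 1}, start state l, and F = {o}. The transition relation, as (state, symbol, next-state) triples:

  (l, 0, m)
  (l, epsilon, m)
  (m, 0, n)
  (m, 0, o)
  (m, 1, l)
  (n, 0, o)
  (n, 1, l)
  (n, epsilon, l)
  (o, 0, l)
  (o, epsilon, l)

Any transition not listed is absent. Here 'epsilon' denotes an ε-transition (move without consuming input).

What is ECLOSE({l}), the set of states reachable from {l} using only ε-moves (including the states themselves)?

Begin with {l}.
ε-move l → m; add m.

{l, m}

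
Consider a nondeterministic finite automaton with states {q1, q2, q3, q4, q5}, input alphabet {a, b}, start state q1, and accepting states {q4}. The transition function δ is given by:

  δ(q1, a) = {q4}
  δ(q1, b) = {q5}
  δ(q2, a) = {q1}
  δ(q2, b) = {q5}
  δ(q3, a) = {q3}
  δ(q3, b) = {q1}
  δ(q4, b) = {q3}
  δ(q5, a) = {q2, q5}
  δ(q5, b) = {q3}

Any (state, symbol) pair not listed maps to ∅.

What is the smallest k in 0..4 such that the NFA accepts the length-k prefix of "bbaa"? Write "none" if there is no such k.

none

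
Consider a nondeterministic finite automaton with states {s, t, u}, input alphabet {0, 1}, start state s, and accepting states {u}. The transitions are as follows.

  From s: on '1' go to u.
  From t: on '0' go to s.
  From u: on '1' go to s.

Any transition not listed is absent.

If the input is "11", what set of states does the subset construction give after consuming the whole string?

Start in {s}.
Read '1': {s} → {u}.
Read '1': {u} → {s}.

{s}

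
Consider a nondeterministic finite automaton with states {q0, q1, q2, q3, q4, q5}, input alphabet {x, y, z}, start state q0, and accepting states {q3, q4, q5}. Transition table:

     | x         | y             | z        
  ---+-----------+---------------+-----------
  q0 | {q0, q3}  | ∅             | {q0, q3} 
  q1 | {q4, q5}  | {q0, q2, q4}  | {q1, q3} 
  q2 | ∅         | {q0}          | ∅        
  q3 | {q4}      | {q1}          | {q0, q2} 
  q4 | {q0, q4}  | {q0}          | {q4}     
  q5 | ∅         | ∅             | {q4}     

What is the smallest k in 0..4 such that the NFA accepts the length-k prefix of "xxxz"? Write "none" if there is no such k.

Start in {q0}.
Read 'x': {q0} → {q0, q3}.
None of the earlier sets intersect F, but {q0, q3} does.

1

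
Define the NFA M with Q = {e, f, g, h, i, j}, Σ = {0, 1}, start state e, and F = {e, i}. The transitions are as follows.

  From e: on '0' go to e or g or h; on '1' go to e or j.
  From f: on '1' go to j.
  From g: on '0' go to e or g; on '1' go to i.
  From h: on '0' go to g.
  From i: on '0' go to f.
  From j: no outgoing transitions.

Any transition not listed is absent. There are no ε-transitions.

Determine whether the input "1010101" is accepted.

Start in {e}.
Read '1': e→{e, j}; now {e, j}.
Read '0': e→{e, g, h}, j→∅; now {e, g, h}.
Read '1': e→{e, j}, g→{i}, h→∅; now {e, i, j}.
Read '0': e→{e, g, h}, i→{f}, j→∅; now {e, f, g, h}.
Read '1': e→{e, j}, f→{j}, g→{i}, h→∅; now {e, i, j}.
Read '0': e→{e, g, h}, i→{f}, j→∅; now {e, f, g, h}.
Read '1': e→{e, j}, f→{j}, g→{i}, h→∅; now {e, i, j}.
The final set {e, i, j} contains the accepting states e, i.

Yes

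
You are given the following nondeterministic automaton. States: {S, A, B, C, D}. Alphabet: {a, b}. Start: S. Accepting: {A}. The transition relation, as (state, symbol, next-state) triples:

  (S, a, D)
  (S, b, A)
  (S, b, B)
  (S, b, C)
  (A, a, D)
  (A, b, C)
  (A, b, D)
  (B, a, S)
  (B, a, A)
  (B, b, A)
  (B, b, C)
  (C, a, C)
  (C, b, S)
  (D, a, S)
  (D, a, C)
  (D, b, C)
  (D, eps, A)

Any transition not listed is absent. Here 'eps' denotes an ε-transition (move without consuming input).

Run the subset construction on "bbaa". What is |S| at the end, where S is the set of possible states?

Start in {S}.
Read 'b': {S} → {A, B, C}.
Read 'b': {A, B, C} → {S, A, C, D}.
Read 'a': {S, A, C, D} → {S, A, C, D}.
Read 'a': {S, A, C, D} → {S, A, C, D}.
That set has 4 states.

4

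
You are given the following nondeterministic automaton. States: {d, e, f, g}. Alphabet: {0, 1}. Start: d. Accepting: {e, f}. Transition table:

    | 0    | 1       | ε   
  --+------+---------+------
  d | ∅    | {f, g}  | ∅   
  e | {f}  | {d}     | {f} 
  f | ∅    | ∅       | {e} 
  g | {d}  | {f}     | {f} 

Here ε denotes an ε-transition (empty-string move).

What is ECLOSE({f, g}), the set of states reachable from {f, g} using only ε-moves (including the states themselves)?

Begin with {f, g}.
ε-move f → e; add e.

{e, f, g}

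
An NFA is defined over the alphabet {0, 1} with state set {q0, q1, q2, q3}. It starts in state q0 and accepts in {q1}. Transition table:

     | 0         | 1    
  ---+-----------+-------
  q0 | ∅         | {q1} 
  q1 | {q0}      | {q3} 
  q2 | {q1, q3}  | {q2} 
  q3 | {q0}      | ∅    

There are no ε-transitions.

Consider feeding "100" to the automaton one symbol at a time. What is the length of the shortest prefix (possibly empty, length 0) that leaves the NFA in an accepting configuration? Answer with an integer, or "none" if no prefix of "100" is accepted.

Start in {q0}.
Read '1': {q0} → {q1}.
None of the earlier sets intersect F, but {q1} does.

1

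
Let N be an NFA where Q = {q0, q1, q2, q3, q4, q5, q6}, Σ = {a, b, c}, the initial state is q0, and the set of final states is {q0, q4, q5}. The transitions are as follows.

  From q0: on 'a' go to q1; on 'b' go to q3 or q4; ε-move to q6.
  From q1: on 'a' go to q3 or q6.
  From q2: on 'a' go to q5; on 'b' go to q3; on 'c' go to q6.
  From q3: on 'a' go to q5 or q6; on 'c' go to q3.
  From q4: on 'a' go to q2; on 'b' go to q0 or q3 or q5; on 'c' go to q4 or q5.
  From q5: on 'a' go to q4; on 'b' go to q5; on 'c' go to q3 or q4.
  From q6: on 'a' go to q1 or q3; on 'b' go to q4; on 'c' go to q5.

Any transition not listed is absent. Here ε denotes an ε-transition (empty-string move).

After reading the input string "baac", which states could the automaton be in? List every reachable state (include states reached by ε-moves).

{q3, q4, q5}

Start: ε-closure({q0}) = {q0, q6}.
Read 'b': q0→{q3, q4}, q6→{q4}; now {q3, q4}.
Read 'a': q3→{q5, q6}, q4→{q2}; now {q2, q5, q6}.
Read 'a': q2→{q5}, q5→{q4}, q6→{q1, q3}; now {q1, q3, q4, q5}.
Read 'c': q1→∅, q3→{q3}, q4→{q4, q5}, q5→{q3, q4}; now {q3, q4, q5}.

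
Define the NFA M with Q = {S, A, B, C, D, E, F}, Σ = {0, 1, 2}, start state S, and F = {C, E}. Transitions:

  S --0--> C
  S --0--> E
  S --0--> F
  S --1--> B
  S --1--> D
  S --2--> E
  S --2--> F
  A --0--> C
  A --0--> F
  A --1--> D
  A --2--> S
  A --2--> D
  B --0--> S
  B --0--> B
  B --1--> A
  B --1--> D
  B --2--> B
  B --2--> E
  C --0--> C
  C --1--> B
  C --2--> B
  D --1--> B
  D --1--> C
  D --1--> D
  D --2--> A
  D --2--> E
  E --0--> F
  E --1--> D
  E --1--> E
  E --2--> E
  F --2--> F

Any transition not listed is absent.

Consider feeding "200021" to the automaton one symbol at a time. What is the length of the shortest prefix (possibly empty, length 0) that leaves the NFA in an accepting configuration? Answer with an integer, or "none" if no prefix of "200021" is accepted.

Start in {S}.
Read '2': S→{E, F}; now {E, F}.
None of the earlier sets intersect F, but {E, F} does.

1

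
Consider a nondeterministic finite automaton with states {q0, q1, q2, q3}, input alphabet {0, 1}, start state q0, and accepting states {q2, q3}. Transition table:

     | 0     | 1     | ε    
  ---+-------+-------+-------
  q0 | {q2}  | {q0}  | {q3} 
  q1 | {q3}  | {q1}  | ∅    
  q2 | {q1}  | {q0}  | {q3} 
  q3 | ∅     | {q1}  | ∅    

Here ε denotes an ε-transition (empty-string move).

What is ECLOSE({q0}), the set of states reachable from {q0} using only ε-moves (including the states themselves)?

{q0, q3}

Begin with {q0}.
ε-move q0 → q3; add q3.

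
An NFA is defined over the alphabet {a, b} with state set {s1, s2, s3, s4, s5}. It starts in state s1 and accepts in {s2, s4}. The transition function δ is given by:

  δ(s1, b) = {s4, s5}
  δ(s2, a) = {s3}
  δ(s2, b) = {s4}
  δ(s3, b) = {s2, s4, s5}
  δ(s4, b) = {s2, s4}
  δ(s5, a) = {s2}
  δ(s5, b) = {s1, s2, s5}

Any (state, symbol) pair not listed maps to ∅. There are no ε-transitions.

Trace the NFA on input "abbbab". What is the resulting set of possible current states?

Start in {s1}.
Read 'a': s1→∅; now ∅.
The set is empty and remains empty for the remaining 5 symbols.

∅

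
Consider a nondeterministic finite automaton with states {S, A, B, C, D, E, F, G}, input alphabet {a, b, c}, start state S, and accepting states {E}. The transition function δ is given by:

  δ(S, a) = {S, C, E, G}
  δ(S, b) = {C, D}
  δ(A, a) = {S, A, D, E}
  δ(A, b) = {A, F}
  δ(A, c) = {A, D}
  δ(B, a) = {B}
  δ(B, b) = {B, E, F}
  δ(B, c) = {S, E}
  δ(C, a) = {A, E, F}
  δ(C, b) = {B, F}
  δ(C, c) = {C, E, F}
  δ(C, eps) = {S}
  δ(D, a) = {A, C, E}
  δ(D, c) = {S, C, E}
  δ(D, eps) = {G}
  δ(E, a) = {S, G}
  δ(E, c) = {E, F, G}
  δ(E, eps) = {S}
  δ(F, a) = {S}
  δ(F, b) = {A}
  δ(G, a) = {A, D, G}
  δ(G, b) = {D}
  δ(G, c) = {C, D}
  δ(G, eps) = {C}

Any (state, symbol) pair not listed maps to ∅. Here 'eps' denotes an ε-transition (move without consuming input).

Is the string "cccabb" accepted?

No

Start in {S}.
Read 'c': S→∅; now ∅.
The set is empty and remains empty for the remaining 5 symbols.
The final set ∅ contains no accepting state.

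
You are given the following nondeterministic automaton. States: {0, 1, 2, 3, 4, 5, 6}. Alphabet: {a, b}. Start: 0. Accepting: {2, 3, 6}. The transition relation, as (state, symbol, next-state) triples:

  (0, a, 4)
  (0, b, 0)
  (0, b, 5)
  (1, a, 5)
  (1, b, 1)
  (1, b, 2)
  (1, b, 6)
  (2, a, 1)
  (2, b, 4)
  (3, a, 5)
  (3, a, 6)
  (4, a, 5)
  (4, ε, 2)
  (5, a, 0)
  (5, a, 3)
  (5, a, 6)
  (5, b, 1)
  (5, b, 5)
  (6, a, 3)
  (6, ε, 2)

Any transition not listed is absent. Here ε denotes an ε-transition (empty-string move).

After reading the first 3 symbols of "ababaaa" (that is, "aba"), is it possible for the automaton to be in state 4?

Start in {0}.
Read 'a': {0} → {2, 4}.
Read 'b': {2, 4} → {2, 4}.
Read 'a': {2, 4} → {1, 5}.
State 4 is not in {1, 5}.

No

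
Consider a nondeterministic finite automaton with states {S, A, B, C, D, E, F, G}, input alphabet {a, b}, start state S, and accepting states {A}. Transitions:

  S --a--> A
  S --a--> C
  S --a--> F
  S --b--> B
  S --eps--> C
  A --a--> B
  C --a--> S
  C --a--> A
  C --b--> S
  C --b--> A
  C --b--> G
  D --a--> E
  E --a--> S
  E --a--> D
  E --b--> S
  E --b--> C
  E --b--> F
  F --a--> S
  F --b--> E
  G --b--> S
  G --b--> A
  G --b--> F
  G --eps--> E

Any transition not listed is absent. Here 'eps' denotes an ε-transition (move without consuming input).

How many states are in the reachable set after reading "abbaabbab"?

6

Start: ε-closure({S}) = {S, C}.
Read 'a': {S, C} → {S, A, C, F}.
Read 'b': {S, A, C, F} → {S, A, B, C, E, G}.
Read 'b': {S, A, B, C, E, G} → {S, A, B, C, E, F, G}.
Read 'a': {S, A, B, C, E, F, G} → {S, A, B, C, D, F}.
Read 'a': {S, A, B, C, D, F} → {S, A, B, C, E, F}.
Read 'b': {S, A, B, C, E, F} → {S, A, B, C, E, F, G}.
Read 'b': {S, A, B, C, E, F, G} → {S, A, B, C, E, F, G}.
Read 'a': {S, A, B, C, E, F, G} → {S, A, B, C, D, F}.
Read 'b': {S, A, B, C, D, F} → {S, A, B, C, E, G}.
That set has 6 states.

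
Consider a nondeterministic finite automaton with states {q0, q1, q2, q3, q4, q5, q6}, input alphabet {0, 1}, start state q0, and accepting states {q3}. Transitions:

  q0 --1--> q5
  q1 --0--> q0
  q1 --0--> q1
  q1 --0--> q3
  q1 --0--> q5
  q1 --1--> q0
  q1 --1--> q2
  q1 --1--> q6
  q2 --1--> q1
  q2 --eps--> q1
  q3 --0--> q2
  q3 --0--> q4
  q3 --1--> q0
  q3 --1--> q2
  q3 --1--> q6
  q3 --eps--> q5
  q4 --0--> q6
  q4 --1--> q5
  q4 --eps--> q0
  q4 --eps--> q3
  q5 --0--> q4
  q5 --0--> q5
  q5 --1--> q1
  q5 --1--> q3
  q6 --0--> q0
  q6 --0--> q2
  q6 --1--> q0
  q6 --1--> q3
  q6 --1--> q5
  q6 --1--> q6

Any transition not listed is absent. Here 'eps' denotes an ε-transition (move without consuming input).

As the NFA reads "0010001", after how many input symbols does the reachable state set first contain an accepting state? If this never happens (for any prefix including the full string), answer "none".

none

Start in {q0}.
Read '0': q0→∅; now ∅.
The set is empty and remains empty for the remaining 6 symbols.
No reachable set along the way intersects F.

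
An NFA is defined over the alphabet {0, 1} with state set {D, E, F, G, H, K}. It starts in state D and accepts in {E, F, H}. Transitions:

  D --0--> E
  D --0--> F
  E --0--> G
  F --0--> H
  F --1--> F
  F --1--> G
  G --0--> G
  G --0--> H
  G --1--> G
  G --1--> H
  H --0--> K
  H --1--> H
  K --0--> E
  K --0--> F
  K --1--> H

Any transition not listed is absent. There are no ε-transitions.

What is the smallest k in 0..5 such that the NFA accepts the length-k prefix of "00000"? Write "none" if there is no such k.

1

Start in {D}.
Read '0': D→{E, F}; now {E, F}.
None of the earlier sets intersect F, but {E, F} does.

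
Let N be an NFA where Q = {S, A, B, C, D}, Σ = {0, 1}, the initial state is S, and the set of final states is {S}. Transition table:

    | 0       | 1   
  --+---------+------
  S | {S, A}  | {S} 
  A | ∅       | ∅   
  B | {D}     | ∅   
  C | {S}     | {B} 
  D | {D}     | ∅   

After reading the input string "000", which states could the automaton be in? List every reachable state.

Start in {S}.
Read '0': S→{S, A}; now {S, A}.
Read '0': S→{S, A}, A→∅; now {S, A}.
Read '0': S→{S, A}, A→∅; now {S, A}.

{S, A}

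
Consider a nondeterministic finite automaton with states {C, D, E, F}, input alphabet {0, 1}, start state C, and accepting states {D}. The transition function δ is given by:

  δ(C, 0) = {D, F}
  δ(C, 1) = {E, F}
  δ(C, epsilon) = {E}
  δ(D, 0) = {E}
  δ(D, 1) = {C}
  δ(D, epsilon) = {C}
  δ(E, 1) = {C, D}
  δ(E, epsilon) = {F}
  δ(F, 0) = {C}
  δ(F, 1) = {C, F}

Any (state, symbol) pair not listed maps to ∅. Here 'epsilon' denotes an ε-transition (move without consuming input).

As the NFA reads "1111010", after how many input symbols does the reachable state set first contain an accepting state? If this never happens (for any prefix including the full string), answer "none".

Start: ε-closure({C}) = {C, E, F}.
Read '1': {C, E, F} → {C, D, E, F}.
None of the earlier sets intersect F, but {C, D, E, F} does.

1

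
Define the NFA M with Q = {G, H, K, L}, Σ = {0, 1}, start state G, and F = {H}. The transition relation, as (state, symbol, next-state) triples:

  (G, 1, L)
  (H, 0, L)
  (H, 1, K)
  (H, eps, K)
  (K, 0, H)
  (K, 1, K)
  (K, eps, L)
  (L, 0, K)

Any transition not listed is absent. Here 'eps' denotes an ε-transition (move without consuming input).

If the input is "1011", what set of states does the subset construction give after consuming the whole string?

{K, L}

Start in {G}.
Read '1': G→{L}; now {L}.
Read '0': L→{K}; union {K}; ε-closure = {K, L}.
Read '1': K→{K}, L→∅; union {K}; ε-closure = {K, L}.
Read '1': K→{K}, L→∅; union {K}; ε-closure = {K, L}.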